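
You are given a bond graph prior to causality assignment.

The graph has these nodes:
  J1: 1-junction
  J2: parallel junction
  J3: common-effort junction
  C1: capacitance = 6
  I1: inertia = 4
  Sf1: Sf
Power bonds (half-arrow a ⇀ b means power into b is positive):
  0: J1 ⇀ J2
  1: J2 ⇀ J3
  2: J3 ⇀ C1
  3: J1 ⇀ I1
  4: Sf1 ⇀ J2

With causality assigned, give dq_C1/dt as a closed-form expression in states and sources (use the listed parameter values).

β4 stroke→Sf1  (Sf1 (Sf) sets flow on bond)
β2 stroke→J3  (C1: C, integral causality)
β1 stroke→J2  (common-e at J3 fixed by 2)
β0 stroke→J1  (0-jn J2 has e-setter on 1)
β3 stroke→I1  (only one flow-in slot at J1)

dq_C1/dt = F_Sf1 + p_I1/4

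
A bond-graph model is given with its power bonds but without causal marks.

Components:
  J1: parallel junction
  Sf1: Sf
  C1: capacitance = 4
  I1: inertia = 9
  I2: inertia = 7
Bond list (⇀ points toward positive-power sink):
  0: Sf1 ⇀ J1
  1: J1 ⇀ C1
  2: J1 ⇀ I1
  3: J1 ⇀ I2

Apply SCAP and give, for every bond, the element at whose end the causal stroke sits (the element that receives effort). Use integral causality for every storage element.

β0 stroke→Sf1  (Sf1 (Sf) sets flow on bond)
β1 stroke→J1  (C1 integral (e out))
β2 stroke→I1  (J1 effort already set via bond 1)
β3 stroke→I2  (common-e at J1 fixed by 1)

b0 →Sf1
b1 →J1
b2 →I1
b3 →I2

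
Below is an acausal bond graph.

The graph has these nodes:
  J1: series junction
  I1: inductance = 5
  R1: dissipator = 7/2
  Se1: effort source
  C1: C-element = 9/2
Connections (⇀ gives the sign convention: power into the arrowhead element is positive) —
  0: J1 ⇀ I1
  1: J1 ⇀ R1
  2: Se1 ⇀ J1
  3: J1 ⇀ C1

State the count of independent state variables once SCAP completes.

2  (C1, I1 all integral)

β2 stroke at J1  (Se1 (Se) sets effort on bond)
β0 stroke at I1  (I1 integral (f out))
β1 stroke at J1  (1-jn J1 has f-setter on 0)
β3 stroke at J1  (common-f at J1 fixed by 0)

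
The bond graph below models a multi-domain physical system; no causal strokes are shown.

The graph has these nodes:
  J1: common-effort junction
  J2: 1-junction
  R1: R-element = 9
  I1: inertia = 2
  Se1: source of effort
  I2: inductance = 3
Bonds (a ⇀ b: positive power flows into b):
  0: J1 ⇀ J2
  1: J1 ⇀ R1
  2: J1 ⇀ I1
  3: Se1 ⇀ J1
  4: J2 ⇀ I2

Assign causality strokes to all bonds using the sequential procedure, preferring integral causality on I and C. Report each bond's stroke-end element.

β3 |J1  (Se1 fixes effort; stroke away)
β0 |J2  (common-e at J1 fixed by 3)
β1 |R1  (J1: bond 3 brought effort, rest push out)
β2 |I1  (0-jn J1 has e-setter on 3)
β4 |I2  (closing 1-jn rule on J2)

bond 0 stroke at J2
bond 1 stroke at R1
bond 2 stroke at I1
bond 3 stroke at J1
bond 4 stroke at I2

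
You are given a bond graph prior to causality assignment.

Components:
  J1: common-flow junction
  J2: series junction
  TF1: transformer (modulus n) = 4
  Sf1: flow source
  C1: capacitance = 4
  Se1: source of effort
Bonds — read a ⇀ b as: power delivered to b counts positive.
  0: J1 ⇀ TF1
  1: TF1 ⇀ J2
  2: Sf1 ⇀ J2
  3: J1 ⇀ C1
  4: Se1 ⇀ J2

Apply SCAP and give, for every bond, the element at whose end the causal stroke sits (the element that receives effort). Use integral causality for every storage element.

β2 stroke at Sf1  (Sf1: flow source, stroke at near end)
β4 stroke at J2  (Se1 (Se) sets effort on bond)
β1 stroke at J2  (1-jn J2 has f-setter on 2)
β0 stroke at TF1  (TF TF1: opposite of bond 1)
β3 stroke at J1  (J1: bond 0 brought flow, rest push out)

b0 |TF1
b1 |J2
b2 |Sf1
b3 |J1
b4 |J2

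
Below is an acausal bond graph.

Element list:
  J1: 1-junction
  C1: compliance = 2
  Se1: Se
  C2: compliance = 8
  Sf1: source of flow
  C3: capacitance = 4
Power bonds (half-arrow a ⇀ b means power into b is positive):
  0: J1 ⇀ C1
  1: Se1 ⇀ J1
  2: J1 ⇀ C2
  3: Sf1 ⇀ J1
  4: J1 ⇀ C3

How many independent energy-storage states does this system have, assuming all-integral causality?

3  (C1, C2, C3 all integral)

bond 1 stroke→J1  (source Se1 imposes e)
bond 3 stroke→Sf1  (source Sf1 imposes f)
bond 0 stroke→J1  (1-jn J1 has f-setter on 3)
bond 2 stroke→J1  (J1: bond 3 brought flow, rest push out)
bond 4 stroke→J1  (J1: bond 3 brought flow, rest push out)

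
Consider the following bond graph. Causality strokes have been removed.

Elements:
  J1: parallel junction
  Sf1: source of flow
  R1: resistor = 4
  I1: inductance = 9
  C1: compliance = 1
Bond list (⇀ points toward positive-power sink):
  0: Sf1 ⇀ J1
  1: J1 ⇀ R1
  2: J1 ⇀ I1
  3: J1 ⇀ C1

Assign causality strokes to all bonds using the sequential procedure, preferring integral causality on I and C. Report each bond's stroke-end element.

b0 →Sf1
b1 →R1
b2 →I1
b3 →J1

b0 stroke at Sf1  (source Sf1 imposes f)
b2 stroke at I1  (I1 outputs flow p/I1)
b3 stroke at J1  (prefer integral on C1)
b1 stroke at R1  (common-e at J1 fixed by 3)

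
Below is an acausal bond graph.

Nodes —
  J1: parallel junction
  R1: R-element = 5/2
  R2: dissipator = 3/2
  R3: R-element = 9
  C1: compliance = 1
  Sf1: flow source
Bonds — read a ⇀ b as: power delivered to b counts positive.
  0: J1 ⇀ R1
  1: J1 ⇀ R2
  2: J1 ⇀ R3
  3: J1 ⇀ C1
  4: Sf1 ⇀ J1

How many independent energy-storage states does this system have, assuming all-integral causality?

#4 →Sf1  (Sf1 fixes flow; stroke at Sf1)
#3 →J1  (prefer integral on C1)
#0 →R1  (0-jn J1 has e-setter on 3)
#1 →R2  (J1: bond 3 brought effort, rest push out)
#2 →R3  (0-jn J1 has e-setter on 3)

1  (C1 all integral)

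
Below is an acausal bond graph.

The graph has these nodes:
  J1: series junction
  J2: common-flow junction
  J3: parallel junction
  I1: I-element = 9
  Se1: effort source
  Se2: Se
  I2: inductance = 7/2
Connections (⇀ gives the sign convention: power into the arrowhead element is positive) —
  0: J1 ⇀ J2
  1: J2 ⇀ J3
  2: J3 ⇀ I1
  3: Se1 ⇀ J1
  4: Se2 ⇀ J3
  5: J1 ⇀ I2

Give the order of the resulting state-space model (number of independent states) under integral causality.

2  (I1, I2 all integral)

bond 3 |J1  (Se1: effort source, stroke at far end)
bond 4 |J3  (source Se2 imposes e)
bond 1 |J2  (0-jn J3 has e-setter on 4)
bond 2 |I1  (0-jn J3 has e-setter on 4)
bond 0 |J1  (J2: last free bond brings flow in)
bond 5 |I2  (closing 1-jn rule on J1)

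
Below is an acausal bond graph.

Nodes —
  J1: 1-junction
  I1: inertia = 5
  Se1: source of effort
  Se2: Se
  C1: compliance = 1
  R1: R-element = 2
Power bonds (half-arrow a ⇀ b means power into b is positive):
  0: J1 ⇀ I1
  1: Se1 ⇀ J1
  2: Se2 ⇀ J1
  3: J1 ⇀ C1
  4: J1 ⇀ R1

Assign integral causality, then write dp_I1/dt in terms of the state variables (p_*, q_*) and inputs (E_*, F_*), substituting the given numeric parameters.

b1 stroke at J1  (Se1 fixes effort; stroke away)
b2 stroke at J1  (Se2 (Se) sets effort on bond)
b0 stroke at I1  (I1: I, integral causality)
b3 stroke at J1  (common-f at J1 fixed by 0)
b4 stroke at J1  (J1 flow already set via bond 0)

dp_I1/dt = E_Se1 + E_Se2 - 2*p_I1/5 - q_C1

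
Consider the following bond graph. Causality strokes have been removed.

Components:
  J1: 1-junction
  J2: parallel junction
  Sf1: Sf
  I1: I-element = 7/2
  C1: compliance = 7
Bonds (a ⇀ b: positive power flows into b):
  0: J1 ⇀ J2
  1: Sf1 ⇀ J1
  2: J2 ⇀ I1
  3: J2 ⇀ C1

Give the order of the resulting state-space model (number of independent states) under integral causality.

2  (C1, I1 all integral)

β1 |Sf1  (Sf1 fixes flow; stroke at Sf1)
β0 |J1  (common-f at J1 fixed by 1)
β2 |I1  (I1 outputs flow p/I1)
β3 |J2  (J2: last free bond brings effort in)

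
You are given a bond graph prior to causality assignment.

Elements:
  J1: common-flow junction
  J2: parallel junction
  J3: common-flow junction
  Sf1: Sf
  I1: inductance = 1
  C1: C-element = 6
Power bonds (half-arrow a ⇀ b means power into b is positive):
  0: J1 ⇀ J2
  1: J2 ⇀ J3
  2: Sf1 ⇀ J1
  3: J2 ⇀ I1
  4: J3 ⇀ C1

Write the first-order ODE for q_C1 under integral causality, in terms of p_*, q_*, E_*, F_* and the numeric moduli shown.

dq_C1/dt = F_Sf1 - p_I1

bond 2 |Sf1  (Sf1 fixes flow; stroke at Sf1)
bond 0 |J1  (J1: bond 2 brought flow, rest push out)
bond 3 |I1  (I1 integral (f out))
bond 1 |J2  (J2 needs exactly one e-in)
bond 4 |J3  (J3: bond 1 brought flow, rest push out)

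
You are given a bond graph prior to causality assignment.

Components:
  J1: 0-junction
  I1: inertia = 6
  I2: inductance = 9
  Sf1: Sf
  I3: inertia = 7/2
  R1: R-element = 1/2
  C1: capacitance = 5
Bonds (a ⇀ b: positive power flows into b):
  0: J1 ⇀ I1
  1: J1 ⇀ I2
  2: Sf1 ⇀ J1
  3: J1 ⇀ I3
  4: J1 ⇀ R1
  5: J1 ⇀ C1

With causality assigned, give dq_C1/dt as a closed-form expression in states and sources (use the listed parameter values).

dq_C1/dt = F_Sf1 - p_I1/6 - p_I2/9 - 2*p_I3/7 - 2*q_C1/5

b2 →Sf1  (Sf1 fixes flow; stroke at Sf1)
b0 →I1  (I1 outputs flow p/I1)
b1 →I2  (prefer integral on I2)
b3 →I3  (I3: I, integral causality)
b5 →J1  (prefer integral on C1)
b4 →R1  (common-e at J1 fixed by 5)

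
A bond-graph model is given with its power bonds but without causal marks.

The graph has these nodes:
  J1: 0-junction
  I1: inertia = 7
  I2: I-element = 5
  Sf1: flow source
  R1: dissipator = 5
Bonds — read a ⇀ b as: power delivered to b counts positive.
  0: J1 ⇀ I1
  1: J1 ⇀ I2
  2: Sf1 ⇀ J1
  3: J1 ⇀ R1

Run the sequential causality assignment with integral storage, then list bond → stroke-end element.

b0 stroke at I1
b1 stroke at I2
b2 stroke at Sf1
b3 stroke at J1

bond 2 stroke at Sf1  (Sf1 (Sf) sets flow on bond)
bond 0 stroke at I1  (prefer integral on I1)
bond 1 stroke at I2  (I2: I, integral causality)
bond 3 stroke at J1  (only one effort-in slot at J1)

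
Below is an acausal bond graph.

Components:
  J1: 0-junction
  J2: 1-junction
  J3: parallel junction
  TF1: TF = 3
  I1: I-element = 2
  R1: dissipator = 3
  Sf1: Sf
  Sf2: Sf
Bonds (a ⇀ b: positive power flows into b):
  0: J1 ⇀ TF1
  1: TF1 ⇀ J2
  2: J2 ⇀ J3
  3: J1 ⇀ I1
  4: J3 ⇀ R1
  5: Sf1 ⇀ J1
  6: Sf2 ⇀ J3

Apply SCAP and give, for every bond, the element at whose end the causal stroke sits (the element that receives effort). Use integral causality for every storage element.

bond 5 stroke→Sf1  (Sf1: flow source, stroke at near end)
bond 6 stroke→Sf2  (Sf2 (Sf) sets flow on bond)
bond 3 stroke→I1  (prefer integral on I1)
bond 0 stroke→J1  (J1: last free bond brings effort in)
bond 1 stroke→TF1  (TF1 one-in-one-out from 0)
bond 2 stroke→J2  (J2 flow already set via bond 1)
bond 4 stroke→J3  (J3 needs exactly one e-in)

β0 stroke→J1
β1 stroke→TF1
β2 stroke→J2
β3 stroke→I1
β4 stroke→J3
β5 stroke→Sf1
β6 stroke→Sf2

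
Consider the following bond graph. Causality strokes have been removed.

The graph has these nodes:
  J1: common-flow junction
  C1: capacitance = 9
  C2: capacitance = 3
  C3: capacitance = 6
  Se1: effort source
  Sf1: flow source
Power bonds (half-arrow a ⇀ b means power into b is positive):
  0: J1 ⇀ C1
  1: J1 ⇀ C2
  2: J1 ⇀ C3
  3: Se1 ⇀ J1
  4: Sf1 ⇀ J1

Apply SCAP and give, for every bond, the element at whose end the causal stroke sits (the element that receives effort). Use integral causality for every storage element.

β3 |J1  (Se1 (Se) sets effort on bond)
β4 |Sf1  (Sf1: flow source, stroke at near end)
β0 |J1  (J1 flow already set via bond 4)
β1 |J1  (J1: bond 4 brought flow, rest push out)
β2 |J1  (J1: bond 4 brought flow, rest push out)

β0 →J1
β1 →J1
β2 →J1
β3 →J1
β4 →Sf1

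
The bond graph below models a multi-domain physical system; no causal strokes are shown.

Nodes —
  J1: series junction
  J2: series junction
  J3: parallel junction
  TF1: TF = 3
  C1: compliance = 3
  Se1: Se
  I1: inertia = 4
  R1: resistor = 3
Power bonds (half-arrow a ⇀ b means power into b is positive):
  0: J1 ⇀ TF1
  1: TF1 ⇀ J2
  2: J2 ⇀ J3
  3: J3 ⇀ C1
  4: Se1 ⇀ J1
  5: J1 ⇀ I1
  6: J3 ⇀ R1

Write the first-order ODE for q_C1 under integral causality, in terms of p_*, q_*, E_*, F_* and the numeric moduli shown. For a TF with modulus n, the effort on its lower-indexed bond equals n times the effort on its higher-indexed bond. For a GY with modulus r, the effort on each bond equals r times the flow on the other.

dq_C1/dt = 3*p_I1/4 - q_C1/9

#4 →J1  (Se1 fixes effort; stroke away)
#3 →J3  (C1 outputs effort q/C1)
#2 →J2  (J3: bond 3 brought effort, rest push out)
#6 →R1  (J3 effort already set via bond 3)
#1 →TF1  (J2 needs exactly one f-in)
#0 →J1  (TF1: transformer flips bond 1)
#5 →I1  (only one flow-in slot at J1)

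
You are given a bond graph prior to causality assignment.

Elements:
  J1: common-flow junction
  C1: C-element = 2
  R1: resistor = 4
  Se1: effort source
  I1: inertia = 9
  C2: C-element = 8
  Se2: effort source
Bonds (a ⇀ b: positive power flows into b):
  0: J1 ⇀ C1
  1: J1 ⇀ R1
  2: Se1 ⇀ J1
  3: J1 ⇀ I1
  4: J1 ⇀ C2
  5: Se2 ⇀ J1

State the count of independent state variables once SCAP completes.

β2 stroke at J1  (Se1: effort source, stroke at far end)
β5 stroke at J1  (source Se2 imposes e)
β0 stroke at J1  (prefer integral on C1)
β3 stroke at I1  (I1 outputs flow p/I1)
β1 stroke at J1  (1-jn J1 has f-setter on 3)
β4 stroke at J1  (common-f at J1 fixed by 3)

3  (C1, C2, I1 all integral)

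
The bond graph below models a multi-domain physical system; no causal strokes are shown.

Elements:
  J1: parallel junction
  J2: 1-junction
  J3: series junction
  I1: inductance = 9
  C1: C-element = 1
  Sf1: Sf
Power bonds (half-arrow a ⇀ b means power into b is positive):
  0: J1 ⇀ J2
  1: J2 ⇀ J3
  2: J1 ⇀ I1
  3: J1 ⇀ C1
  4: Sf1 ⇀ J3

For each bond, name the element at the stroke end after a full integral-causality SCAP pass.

#4 →Sf1  (Sf1 fixes flow; stroke at Sf1)
#1 →J3  (J3 flow already set via bond 4)
#0 →J2  (common-f at J2 fixed by 1)
#2 →I1  (prefer integral on I1)
#3 →J1  (J1: last free bond brings effort in)

#0 →J2
#1 →J3
#2 →I1
#3 →J1
#4 →Sf1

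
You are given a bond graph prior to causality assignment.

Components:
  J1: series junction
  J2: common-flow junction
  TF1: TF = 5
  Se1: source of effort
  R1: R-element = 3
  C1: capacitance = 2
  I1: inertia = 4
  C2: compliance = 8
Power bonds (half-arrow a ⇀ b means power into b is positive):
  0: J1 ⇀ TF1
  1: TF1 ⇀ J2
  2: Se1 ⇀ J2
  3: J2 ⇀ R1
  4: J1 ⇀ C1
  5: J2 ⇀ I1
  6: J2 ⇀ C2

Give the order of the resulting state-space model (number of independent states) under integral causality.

bond 2 →J2  (Se1: effort source, stroke at far end)
bond 4 →J1  (prefer integral on C1)
bond 0 →TF1  (J1 needs exactly one f-in)
bond 1 →J2  (through TF1, causality passes straight; one stroke at TF1)
bond 5 →I1  (prefer integral on I1)
bond 3 →J2  (common-f at J2 fixed by 5)
bond 6 →J2  (common-f at J2 fixed by 5)

3  (C1, C2, I1 all integral)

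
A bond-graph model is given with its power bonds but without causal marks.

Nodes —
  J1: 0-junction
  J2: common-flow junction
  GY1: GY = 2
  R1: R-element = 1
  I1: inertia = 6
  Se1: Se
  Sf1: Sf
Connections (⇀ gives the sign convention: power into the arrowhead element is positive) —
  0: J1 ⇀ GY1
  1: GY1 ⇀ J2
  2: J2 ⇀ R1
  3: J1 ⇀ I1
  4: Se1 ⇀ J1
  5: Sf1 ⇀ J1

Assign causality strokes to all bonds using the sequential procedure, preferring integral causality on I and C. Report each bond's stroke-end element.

#4 stroke→J1  (source Se1 imposes e)
#5 stroke→Sf1  (source Sf1 imposes f)
#0 stroke→GY1  (J1: bond 4 brought effort, rest push out)
#3 stroke→I1  (J1 effort already set via bond 4)
#1 stroke→GY1  (GY1 both-in/both-out from 0)
#2 stroke→J2  (J2: bond 1 brought flow, rest push out)

β0 stroke→GY1
β1 stroke→GY1
β2 stroke→J2
β3 stroke→I1
β4 stroke→J1
β5 stroke→Sf1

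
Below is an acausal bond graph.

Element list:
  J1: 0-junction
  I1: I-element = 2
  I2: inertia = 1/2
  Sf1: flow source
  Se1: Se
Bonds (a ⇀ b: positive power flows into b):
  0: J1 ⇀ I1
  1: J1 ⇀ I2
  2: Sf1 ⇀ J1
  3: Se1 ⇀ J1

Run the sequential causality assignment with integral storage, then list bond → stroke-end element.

bond 0 |I1
bond 1 |I2
bond 2 |Sf1
bond 3 |J1

#2 |Sf1  (Sf1 fixes flow; stroke at Sf1)
#3 |J1  (Se1: effort source, stroke at far end)
#0 |I1  (0-jn J1 has e-setter on 3)
#1 |I2  (common-e at J1 fixed by 3)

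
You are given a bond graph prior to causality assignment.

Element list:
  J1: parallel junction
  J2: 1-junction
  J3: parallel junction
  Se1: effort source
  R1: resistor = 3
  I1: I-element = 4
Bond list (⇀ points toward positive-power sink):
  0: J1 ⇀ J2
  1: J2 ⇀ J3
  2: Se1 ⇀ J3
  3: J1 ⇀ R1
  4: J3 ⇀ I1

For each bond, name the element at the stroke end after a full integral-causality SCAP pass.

#2 →J3  (Se1 fixes effort; stroke away)
#1 →J2  (0-jn J3 has e-setter on 2)
#4 →I1  (0-jn J3 has e-setter on 2)
#0 →J1  (only one flow-in slot at J2)
#3 →R1  (J1: bond 0 brought effort, rest push out)

#0 →J1
#1 →J2
#2 →J3
#3 →R1
#4 →I1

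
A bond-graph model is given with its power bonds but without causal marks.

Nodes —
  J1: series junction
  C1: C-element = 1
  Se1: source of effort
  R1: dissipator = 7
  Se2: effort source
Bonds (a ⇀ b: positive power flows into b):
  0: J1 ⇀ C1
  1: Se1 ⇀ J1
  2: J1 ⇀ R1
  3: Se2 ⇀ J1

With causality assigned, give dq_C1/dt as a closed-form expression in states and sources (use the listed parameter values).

b1 stroke at J1  (source Se1 imposes e)
b3 stroke at J1  (Se2: effort source, stroke at far end)
b0 stroke at J1  (C1 outputs effort q/C1)
b2 stroke at R1  (J1 needs exactly one f-in)

dq_C1/dt = E_Se1/7 + E_Se2/7 - q_C1/7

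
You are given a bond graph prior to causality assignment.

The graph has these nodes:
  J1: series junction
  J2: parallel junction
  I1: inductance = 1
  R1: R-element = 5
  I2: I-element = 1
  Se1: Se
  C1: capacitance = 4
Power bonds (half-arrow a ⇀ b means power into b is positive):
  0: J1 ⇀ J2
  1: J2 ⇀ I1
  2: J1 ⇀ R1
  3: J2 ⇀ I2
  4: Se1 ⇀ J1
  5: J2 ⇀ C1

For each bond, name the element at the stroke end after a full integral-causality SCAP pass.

β4 stroke at J1  (Se1 fixes effort; stroke away)
β1 stroke at I1  (prefer integral on I1)
β3 stroke at I2  (I2: I, integral causality)
β5 stroke at J2  (C1 outputs effort q/C1)
β0 stroke at J1  (J2 effort already set via bond 5)
β2 stroke at R1  (only one flow-in slot at J1)

b0 stroke→J1
b1 stroke→I1
b2 stroke→R1
b3 stroke→I2
b4 stroke→J1
b5 stroke→J2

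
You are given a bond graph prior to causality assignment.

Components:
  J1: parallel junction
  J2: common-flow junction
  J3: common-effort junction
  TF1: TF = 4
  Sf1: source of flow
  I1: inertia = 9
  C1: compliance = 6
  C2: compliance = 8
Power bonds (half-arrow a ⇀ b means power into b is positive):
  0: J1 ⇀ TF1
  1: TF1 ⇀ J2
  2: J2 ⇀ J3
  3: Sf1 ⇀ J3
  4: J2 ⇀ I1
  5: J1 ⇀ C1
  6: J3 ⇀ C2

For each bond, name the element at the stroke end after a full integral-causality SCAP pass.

b3 →Sf1  (source Sf1 imposes f)
b4 →I1  (prefer integral on I1)
b1 →J2  (1-jn J2 has f-setter on 4)
b2 →J2  (1-jn J2 has f-setter on 4)
b6 →J3  (J3: last free bond brings effort in)
b0 →TF1  (TF TF1: opposite of bond 1)
b5 →J1  (closing 0-jn rule on J1)

b0 →TF1
b1 →J2
b2 →J2
b3 →Sf1
b4 →I1
b5 →J1
b6 →J3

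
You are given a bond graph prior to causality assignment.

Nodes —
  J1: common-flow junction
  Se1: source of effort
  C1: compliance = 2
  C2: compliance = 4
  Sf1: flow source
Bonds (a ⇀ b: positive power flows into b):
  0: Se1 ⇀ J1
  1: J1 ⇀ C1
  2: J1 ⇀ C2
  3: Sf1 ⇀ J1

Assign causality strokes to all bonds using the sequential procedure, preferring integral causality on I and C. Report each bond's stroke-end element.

#0 →J1
#1 →J1
#2 →J1
#3 →Sf1

β0 →J1  (source Se1 imposes e)
β3 →Sf1  (source Sf1 imposes f)
β1 →J1  (J1 flow already set via bond 3)
β2 →J1  (J1 flow already set via bond 3)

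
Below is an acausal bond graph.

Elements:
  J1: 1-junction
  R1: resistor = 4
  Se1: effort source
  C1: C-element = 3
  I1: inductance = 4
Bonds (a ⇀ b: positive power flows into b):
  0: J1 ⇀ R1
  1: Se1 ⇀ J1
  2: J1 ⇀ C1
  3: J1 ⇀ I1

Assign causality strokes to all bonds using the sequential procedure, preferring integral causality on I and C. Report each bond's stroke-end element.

β0 |J1
β1 |J1
β2 |J1
β3 |I1

β1 |J1  (Se1 (Se) sets effort on bond)
β2 |J1  (C1 integral (e out))
β3 |I1  (I1: I, integral causality)
β0 |J1  (1-jn J1 has f-setter on 3)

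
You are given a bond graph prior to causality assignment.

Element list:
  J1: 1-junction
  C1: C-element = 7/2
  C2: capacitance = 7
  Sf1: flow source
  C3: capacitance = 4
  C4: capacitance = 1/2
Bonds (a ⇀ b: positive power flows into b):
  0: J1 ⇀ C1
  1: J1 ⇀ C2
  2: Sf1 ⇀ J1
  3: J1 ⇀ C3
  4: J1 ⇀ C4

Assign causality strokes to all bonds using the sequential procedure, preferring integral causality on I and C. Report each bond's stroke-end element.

#2 |Sf1  (Sf1: flow source, stroke at near end)
#0 |J1  (J1 flow already set via bond 2)
#1 |J1  (J1: bond 2 brought flow, rest push out)
#3 |J1  (J1 flow already set via bond 2)
#4 |J1  (common-f at J1 fixed by 2)

#0 stroke→J1
#1 stroke→J1
#2 stroke→Sf1
#3 stroke→J1
#4 stroke→J1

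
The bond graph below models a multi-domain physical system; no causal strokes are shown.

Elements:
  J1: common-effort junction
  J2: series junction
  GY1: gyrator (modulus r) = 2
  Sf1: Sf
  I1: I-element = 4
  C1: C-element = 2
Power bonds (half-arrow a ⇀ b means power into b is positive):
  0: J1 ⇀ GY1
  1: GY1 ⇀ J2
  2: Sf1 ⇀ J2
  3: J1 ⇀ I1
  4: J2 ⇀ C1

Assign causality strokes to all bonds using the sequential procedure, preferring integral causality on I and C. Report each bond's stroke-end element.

β2 →Sf1  (source Sf1 imposes f)
β1 →J2  (common-f at J2 fixed by 2)
β4 →J2  (common-f at J2 fixed by 2)
β0 →J1  (GY1 both-in/both-out from 1)
β3 →I1  (J1 effort already set via bond 0)

bond 0 stroke at J1
bond 1 stroke at J2
bond 2 stroke at Sf1
bond 3 stroke at I1
bond 4 stroke at J2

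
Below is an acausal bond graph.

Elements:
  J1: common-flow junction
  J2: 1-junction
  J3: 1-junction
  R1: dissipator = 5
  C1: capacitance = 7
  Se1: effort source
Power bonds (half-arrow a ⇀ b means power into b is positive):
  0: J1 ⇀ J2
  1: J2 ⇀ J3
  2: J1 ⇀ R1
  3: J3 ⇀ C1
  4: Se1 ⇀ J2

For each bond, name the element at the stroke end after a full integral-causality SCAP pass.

bond 4 stroke→J2  (Se1 (Se) sets effort on bond)
bond 3 stroke→J3  (C1 integral (e out))
bond 1 stroke→J2  (J3 needs exactly one f-in)
bond 0 stroke→J1  (only one flow-in slot at J2)
bond 2 stroke→R1  (closing 1-jn rule on J1)

b0 stroke→J1
b1 stroke→J2
b2 stroke→R1
b3 stroke→J3
b4 stroke→J2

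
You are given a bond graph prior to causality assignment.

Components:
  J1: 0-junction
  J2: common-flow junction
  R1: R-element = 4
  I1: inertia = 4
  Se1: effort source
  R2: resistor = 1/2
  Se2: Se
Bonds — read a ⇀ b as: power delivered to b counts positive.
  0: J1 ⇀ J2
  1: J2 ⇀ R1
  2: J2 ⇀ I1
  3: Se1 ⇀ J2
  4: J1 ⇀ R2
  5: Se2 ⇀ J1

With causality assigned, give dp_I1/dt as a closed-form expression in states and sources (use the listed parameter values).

dp_I1/dt = E_Se1 + E_Se2 - p_I1

b3 stroke at J2  (Se1 (Se) sets effort on bond)
b5 stroke at J1  (Se2: effort source, stroke at far end)
b0 stroke at J2  (J1: bond 5 brought effort, rest push out)
b4 stroke at R2  (J1: bond 5 brought effort, rest push out)
b2 stroke at I1  (I1 integral (f out))
b1 stroke at J2  (1-jn J2 has f-setter on 2)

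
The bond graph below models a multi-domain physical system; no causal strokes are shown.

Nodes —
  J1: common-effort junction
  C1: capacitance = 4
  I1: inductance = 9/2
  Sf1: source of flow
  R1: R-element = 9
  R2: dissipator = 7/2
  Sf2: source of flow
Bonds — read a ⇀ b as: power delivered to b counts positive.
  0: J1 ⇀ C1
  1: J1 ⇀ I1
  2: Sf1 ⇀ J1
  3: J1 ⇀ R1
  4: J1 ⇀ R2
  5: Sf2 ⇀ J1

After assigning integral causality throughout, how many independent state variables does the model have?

2  (C1, I1 all integral)

#2 stroke→Sf1  (source Sf1 imposes f)
#5 stroke→Sf2  (Sf2: flow source, stroke at near end)
#0 stroke→J1  (prefer integral on C1)
#1 stroke→I1  (common-e at J1 fixed by 0)
#3 stroke→R1  (J1: bond 0 brought effort, rest push out)
#4 stroke→R2  (J1: bond 0 brought effort, rest push out)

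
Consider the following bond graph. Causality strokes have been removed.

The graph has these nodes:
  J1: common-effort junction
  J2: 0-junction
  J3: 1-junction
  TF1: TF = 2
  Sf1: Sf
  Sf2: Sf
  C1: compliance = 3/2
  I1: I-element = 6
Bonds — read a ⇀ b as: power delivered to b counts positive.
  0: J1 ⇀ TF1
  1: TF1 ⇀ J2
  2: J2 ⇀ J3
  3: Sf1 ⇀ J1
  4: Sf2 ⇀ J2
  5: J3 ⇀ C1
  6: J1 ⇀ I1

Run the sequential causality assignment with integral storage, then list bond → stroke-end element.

bond 3 stroke→Sf1  (Sf1 (Sf) sets flow on bond)
bond 4 stroke→Sf2  (Sf2: flow source, stroke at near end)
bond 5 stroke→J3  (C1 outputs effort q/C1)
bond 2 stroke→J2  (J3 needs exactly one f-in)
bond 1 stroke→TF1  (common-e at J2 fixed by 2)
bond 0 stroke→J1  (TF1: transformer flips bond 1)
bond 6 stroke→I1  (J1: bond 0 brought effort, rest push out)

#0 stroke at J1
#1 stroke at TF1
#2 stroke at J2
#3 stroke at Sf1
#4 stroke at Sf2
#5 stroke at J3
#6 stroke at I1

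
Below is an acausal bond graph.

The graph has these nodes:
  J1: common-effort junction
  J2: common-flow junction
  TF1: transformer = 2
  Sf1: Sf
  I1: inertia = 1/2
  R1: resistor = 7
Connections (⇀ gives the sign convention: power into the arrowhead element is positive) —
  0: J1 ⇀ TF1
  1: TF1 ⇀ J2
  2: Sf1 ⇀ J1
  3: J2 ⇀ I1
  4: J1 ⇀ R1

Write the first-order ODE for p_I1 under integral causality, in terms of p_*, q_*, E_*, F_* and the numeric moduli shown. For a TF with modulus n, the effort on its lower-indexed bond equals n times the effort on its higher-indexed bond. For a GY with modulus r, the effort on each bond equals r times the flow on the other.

#2 |Sf1  (source Sf1 imposes f)
#3 |I1  (I1 outputs flow p/I1)
#1 |J2  (common-f at J2 fixed by 3)
#0 |TF1  (TF1: transformer flips bond 1)
#4 |J1  (closing 0-jn rule on J1)

dp_I1/dt = 7*F_Sf1/2 - 7*p_I1/2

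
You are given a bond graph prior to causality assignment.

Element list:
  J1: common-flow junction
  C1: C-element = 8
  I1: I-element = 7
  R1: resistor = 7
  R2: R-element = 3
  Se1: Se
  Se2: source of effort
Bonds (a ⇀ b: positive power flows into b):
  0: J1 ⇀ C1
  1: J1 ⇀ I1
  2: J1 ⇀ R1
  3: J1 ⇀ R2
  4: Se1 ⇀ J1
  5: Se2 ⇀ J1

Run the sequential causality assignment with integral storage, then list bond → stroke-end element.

b4 →J1  (Se1 (Se) sets effort on bond)
b5 →J1  (Se2 fixes effort; stroke away)
b0 →J1  (C1: C, integral causality)
b1 →I1  (I1: I, integral causality)
b2 →J1  (common-f at J1 fixed by 1)
b3 →J1  (J1 flow already set via bond 1)

b0 stroke→J1
b1 stroke→I1
b2 stroke→J1
b3 stroke→J1
b4 stroke→J1
b5 stroke→J1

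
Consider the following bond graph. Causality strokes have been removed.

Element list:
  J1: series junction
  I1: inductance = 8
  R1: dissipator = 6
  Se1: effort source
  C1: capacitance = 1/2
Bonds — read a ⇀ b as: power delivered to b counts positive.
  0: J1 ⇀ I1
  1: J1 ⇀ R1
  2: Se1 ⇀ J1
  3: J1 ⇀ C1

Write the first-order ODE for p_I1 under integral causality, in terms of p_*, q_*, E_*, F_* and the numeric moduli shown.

dp_I1/dt = E_Se1 - 3*p_I1/4 - 2*q_C1

#2 stroke→J1  (Se1 (Se) sets effort on bond)
#0 stroke→I1  (I1 integral (f out))
#1 stroke→J1  (common-f at J1 fixed by 0)
#3 stroke→J1  (1-jn J1 has f-setter on 0)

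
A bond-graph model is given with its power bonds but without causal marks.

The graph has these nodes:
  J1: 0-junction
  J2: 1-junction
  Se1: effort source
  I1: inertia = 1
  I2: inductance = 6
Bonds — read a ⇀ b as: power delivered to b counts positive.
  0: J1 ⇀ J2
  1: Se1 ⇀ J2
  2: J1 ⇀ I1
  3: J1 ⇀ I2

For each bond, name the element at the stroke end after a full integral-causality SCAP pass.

β1 |J2  (Se1: effort source, stroke at far end)
β0 |J1  (J2 needs exactly one f-in)
β2 |I1  (J1: bond 0 brought effort, rest push out)
β3 |I2  (0-jn J1 has e-setter on 0)

bond 0 stroke→J1
bond 1 stroke→J2
bond 2 stroke→I1
bond 3 stroke→I2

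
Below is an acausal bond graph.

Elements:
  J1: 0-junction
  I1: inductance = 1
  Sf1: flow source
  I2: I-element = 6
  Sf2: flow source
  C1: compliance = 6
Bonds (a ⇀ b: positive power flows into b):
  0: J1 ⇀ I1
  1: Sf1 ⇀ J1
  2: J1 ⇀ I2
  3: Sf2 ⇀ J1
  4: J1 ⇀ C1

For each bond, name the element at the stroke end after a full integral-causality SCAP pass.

b1 |Sf1  (Sf1 fixes flow; stroke at Sf1)
b3 |Sf2  (source Sf2 imposes f)
b0 |I1  (I1 integral (f out))
b2 |I2  (prefer integral on I2)
b4 |J1  (J1 needs exactly one e-in)

#0 |I1
#1 |Sf1
#2 |I2
#3 |Sf2
#4 |J1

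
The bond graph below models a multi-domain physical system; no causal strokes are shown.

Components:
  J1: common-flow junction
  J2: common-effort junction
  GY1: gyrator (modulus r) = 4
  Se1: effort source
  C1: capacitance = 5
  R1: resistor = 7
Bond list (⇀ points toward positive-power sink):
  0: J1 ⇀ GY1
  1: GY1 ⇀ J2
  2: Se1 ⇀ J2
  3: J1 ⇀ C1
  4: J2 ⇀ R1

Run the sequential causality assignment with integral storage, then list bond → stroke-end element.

bond 0 stroke→GY1
bond 1 stroke→GY1
bond 2 stroke→J2
bond 3 stroke→J1
bond 4 stroke→R1

β2 →J2  (Se1 fixes effort; stroke away)
β1 →GY1  (0-jn J2 has e-setter on 2)
β4 →R1  (0-jn J2 has e-setter on 2)
β0 →GY1  (GY GY1: same side as bond 1)
β3 →J1  (J1 flow already set via bond 0)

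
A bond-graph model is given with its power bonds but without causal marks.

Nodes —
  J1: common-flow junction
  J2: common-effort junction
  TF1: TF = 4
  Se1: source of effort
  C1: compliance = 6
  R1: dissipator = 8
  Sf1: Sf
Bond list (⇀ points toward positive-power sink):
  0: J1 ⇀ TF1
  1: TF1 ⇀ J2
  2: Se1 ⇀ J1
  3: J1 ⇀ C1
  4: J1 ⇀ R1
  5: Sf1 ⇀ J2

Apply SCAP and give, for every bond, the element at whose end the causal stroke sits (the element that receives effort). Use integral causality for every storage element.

bond 0 |TF1
bond 1 |J2
bond 2 |J1
bond 3 |J1
bond 4 |J1
bond 5 |Sf1

#2 stroke at J1  (Se1 (Se) sets effort on bond)
#5 stroke at Sf1  (Sf1 fixes flow; stroke at Sf1)
#1 stroke at J2  (J2 needs exactly one e-in)
#0 stroke at TF1  (through TF1, causality passes straight; one stroke at TF1)
#3 stroke at J1  (1-jn J1 has f-setter on 0)
#4 stroke at J1  (common-f at J1 fixed by 0)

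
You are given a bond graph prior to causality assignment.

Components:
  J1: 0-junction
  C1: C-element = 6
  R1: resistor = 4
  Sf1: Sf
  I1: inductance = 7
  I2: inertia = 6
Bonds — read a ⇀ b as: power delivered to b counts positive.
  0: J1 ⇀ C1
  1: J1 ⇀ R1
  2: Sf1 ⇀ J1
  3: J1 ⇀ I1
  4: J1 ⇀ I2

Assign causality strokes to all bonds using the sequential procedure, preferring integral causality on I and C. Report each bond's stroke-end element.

bond 2 →Sf1  (source Sf1 imposes f)
bond 0 →J1  (C1 outputs effort q/C1)
bond 1 →R1  (common-e at J1 fixed by 0)
bond 3 →I1  (common-e at J1 fixed by 0)
bond 4 →I2  (J1: bond 0 brought effort, rest push out)

b0 →J1
b1 →R1
b2 →Sf1
b3 →I1
b4 →I2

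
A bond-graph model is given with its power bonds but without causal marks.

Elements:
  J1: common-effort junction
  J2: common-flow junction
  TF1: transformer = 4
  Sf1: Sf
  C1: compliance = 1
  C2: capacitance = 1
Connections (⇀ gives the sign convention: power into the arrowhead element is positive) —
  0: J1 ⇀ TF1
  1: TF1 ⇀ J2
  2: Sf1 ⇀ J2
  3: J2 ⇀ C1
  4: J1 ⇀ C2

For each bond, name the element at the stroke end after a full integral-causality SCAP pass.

β2 →Sf1  (Sf1: flow source, stroke at near end)
β1 →J2  (J2: bond 2 brought flow, rest push out)
β3 →J2  (J2: bond 2 brought flow, rest push out)
β0 →TF1  (through TF1, causality passes straight; one stroke at TF1)
β4 →J1  (only one effort-in slot at J1)

β0 |TF1
β1 |J2
β2 |Sf1
β3 |J2
β4 |J1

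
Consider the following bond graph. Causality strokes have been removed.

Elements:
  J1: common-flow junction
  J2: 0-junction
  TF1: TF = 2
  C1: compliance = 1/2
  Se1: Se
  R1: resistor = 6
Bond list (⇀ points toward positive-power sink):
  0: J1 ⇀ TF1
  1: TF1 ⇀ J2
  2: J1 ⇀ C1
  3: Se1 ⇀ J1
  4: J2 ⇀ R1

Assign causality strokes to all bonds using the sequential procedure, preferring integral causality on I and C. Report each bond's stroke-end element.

b3 stroke→J1  (Se1 (Se) sets effort on bond)
b2 stroke→J1  (C1 integral (e out))
b0 stroke→TF1  (J1 needs exactly one f-in)
b1 stroke→J2  (TF TF1: opposite of bond 0)
b4 stroke→R1  (common-e at J2 fixed by 1)

bond 0 →TF1
bond 1 →J2
bond 2 →J1
bond 3 →J1
bond 4 →R1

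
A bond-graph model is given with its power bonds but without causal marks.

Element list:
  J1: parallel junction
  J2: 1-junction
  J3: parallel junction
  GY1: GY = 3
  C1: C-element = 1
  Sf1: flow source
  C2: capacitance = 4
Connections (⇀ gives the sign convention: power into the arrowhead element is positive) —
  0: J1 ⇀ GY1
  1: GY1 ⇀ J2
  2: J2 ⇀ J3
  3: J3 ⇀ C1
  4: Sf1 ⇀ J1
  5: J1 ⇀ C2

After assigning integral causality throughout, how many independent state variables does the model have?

b4 |Sf1  (Sf1 fixes flow; stroke at Sf1)
b3 |J3  (C1 outputs effort q/C1)
b2 |J2  (J3 effort already set via bond 3)
b1 |GY1  (closing 1-jn rule on J2)
b0 |GY1  (GY GY1: same side as bond 1)
b5 |J1  (J1: last free bond brings effort in)

2  (C1, C2 all integral)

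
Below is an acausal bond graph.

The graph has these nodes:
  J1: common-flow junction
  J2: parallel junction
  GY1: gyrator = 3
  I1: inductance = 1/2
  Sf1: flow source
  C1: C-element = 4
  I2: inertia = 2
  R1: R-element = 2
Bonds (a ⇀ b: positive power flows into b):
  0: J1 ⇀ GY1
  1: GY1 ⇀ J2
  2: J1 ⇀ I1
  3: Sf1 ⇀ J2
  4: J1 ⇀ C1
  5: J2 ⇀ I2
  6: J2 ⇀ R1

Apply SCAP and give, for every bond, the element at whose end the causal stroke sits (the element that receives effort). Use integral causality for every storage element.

#3 →Sf1  (Sf1 fixes flow; stroke at Sf1)
#2 →I1  (I1 outputs flow p/I1)
#0 →J1  (J1 flow already set via bond 2)
#4 →J1  (common-f at J1 fixed by 2)
#1 →J2  (GY1: gyrator matches bond 0)
#5 →I2  (J2: bond 1 brought effort, rest push out)
#6 →R1  (J2 effort already set via bond 1)

bond 0 |J1
bond 1 |J2
bond 2 |I1
bond 3 |Sf1
bond 4 |J1
bond 5 |I2
bond 6 |R1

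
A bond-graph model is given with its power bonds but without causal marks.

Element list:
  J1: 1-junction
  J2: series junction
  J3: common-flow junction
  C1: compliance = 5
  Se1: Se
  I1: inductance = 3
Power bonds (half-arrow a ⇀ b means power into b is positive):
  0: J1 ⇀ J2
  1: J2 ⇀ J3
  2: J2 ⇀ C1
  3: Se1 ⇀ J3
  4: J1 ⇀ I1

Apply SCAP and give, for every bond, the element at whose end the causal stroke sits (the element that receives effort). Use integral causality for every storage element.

b3 stroke→J3  (Se1: effort source, stroke at far end)
b1 stroke→J2  (closing 1-jn rule on J3)
b2 stroke→J2  (C1 integral (e out))
b0 stroke→J1  (J2 needs exactly one f-in)
b4 stroke→I1  (J1: last free bond brings flow in)

b0 |J1
b1 |J2
b2 |J2
b3 |J3
b4 |I1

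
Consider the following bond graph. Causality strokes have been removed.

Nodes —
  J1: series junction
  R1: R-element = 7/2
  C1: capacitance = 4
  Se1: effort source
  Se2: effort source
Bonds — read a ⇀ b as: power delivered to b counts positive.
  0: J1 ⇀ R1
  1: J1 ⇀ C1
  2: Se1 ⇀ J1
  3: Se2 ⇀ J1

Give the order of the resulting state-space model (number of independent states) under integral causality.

b2 stroke at J1  (source Se1 imposes e)
b3 stroke at J1  (Se2 fixes effort; stroke away)
b1 stroke at J1  (prefer integral on C1)
b0 stroke at R1  (only one flow-in slot at J1)

1  (C1 all integral)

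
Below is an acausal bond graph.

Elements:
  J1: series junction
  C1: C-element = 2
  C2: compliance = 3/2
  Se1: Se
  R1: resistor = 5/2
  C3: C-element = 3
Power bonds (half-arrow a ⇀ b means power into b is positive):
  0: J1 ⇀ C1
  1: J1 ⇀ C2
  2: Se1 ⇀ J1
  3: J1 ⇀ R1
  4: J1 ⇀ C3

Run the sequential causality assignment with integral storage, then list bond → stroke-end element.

β0 stroke→J1
β1 stroke→J1
β2 stroke→J1
β3 stroke→R1
β4 stroke→J1

b2 stroke→J1  (source Se1 imposes e)
b0 stroke→J1  (C1 outputs effort q/C1)
b1 stroke→J1  (C2 outputs effort q/C2)
b4 stroke→J1  (prefer integral on C3)
b3 stroke→R1  (only one flow-in slot at J1)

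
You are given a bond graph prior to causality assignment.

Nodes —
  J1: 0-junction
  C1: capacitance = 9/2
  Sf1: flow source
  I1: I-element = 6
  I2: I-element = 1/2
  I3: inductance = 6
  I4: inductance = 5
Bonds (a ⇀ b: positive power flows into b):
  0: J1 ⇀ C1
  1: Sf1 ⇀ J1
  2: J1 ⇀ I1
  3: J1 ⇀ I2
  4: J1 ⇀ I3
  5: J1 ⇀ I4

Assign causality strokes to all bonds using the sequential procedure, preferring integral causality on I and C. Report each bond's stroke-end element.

β1 stroke→Sf1  (Sf1: flow source, stroke at near end)
β0 stroke→J1  (prefer integral on C1)
β2 stroke→I1  (J1 effort already set via bond 0)
β3 stroke→I2  (common-e at J1 fixed by 0)
β4 stroke→I3  (common-e at J1 fixed by 0)
β5 stroke→I4  (J1: bond 0 brought effort, rest push out)

β0 stroke at J1
β1 stroke at Sf1
β2 stroke at I1
β3 stroke at I2
β4 stroke at I3
β5 stroke at I4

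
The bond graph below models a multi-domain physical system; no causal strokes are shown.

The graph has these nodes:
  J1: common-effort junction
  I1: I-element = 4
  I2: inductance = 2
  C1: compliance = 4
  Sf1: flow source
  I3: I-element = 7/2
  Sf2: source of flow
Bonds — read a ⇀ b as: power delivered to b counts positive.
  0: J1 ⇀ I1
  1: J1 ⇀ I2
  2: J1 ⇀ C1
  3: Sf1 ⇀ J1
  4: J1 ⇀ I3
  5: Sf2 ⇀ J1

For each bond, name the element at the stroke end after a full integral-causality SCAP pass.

b0 stroke at I1
b1 stroke at I2
b2 stroke at J1
b3 stroke at Sf1
b4 stroke at I3
b5 stroke at Sf2

β3 stroke at Sf1  (Sf1 (Sf) sets flow on bond)
β5 stroke at Sf2  (Sf2 (Sf) sets flow on bond)
β0 stroke at I1  (I1: I, integral causality)
β1 stroke at I2  (I2: I, integral causality)
β2 stroke at J1  (prefer integral on C1)
β4 stroke at I3  (J1: bond 2 brought effort, rest push out)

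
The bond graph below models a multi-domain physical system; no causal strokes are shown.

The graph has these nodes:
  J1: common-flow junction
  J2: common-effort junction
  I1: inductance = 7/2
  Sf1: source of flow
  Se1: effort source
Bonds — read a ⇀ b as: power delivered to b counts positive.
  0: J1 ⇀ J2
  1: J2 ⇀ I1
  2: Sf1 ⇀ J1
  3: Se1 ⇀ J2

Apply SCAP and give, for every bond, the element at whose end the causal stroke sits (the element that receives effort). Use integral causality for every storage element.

β0 stroke→J1
β1 stroke→I1
β2 stroke→Sf1
β3 stroke→J2

#2 stroke→Sf1  (source Sf1 imposes f)
#3 stroke→J2  (source Se1 imposes e)
#0 stroke→J1  (J1 flow already set via bond 2)
#1 stroke→I1  (J2: bond 3 brought effort, rest push out)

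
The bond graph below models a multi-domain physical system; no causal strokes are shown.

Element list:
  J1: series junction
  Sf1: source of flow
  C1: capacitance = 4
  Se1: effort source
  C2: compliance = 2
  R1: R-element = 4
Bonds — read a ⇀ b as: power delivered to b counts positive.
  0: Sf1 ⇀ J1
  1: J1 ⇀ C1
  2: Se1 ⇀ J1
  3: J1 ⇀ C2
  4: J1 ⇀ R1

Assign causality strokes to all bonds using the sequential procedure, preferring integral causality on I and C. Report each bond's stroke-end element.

b0 |Sf1  (Sf1 fixes flow; stroke at Sf1)
b2 |J1  (Se1: effort source, stroke at far end)
b1 |J1  (J1: bond 0 brought flow, rest push out)
b3 |J1  (1-jn J1 has f-setter on 0)
b4 |J1  (1-jn J1 has f-setter on 0)

#0 stroke→Sf1
#1 stroke→J1
#2 stroke→J1
#3 stroke→J1
#4 stroke→J1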